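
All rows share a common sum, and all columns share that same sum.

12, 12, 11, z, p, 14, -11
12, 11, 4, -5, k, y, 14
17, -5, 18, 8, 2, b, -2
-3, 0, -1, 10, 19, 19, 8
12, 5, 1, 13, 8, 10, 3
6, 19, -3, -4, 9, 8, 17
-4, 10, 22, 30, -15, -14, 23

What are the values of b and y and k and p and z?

Rows 4 and 5 both sum to 52, so that's the common total.
Column 4: -5 + 8 + 10 + 13 − 4 + 30 = 52, so its missing entry is 52 − 52 = 0.
Row 1: 12 + 12 + 11 + 0 + 14 − 11 = 38, so its missing entry is 52 − 38 = 14.
Column 5: 14 + 2 + 19 + 8 + 9 − 15 = 37, so its missing entry is 52 − 37 = 15.
Row 2: 12 + 11 + 4 − 5 + 15 + 14 = 51, so its missing entry is 52 − 51 = 1.
Row 3: 17 − 5 + 18 + 8 + 2 − 2 = 38, so its missing entry is 52 − 38 = 14.

b = 14, y = 1, k = 15, p = 14, z = 0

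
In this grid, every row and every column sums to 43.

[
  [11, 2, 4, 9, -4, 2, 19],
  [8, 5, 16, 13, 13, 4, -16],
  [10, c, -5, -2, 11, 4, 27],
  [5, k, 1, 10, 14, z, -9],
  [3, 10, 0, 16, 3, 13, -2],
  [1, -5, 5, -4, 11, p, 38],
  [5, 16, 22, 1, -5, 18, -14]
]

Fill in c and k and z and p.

c = -2, k = 17, z = 5, p = -3

The known cells in row 6 total 46, leaving 43 − 46 = -3 for the blank.
The known cells in row 3 total 45, leaving 43 − 45 = -2 for the blank.
The known cells in column 2 total 26, leaving 43 − 26 = 17 for the blank.
The known cells in row 4 total 38, leaving 43 − 38 = 5 for the blank.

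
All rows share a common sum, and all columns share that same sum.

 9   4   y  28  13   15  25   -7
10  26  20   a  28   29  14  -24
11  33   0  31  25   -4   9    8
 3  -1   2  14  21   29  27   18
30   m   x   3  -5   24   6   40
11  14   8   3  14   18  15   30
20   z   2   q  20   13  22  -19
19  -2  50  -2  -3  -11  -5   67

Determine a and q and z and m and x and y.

a = 10, q = 26, z = 29, m = 10, x = 5, y = 26

Rows 3 and 4 both sum to 113, so that's the common total.
Row 1: 9 + 4 + 28 + 13 + 15 + 25 − 7 = 87, so its missing entry is 113 − 87 = 26.
Column 3: 26 + 20 + 0 + 2 + 8 + 2 + 50 = 108, so its missing entry is 113 − 108 = 5.
Row 5: 30 + 5 + 3 − 5 + 24 + 6 + 40 = 103, so its missing entry is 113 − 103 = 10.
Column 2: 4 + 26 + 33 − 1 + 10 + 14 − 2 = 84, so its missing entry is 113 − 84 = 29.
Row 7: 20 + 29 + 2 + 20 + 13 + 22 − 19 = 87, so its missing entry is 113 − 87 = 26.
Row 2: 10 + 26 + 20 + 28 + 29 + 14 − 24 = 103, so its missing entry is 113 − 103 = 10.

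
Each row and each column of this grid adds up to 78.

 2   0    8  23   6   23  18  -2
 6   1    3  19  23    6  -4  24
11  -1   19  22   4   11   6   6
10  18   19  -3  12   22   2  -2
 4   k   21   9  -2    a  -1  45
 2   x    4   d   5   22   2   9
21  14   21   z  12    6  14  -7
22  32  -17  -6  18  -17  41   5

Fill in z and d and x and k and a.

Column 6 has 23 + 6 + 11 + 22 + 22 + 6 − 17 = 73; the blank must be 78 − 73 = 5.
Row 7 has 21 + 14 + 21 + 12 + 6 + 14 − 7 = 81; the blank must be 78 − 81 = -3.
Column 4 has 23 + 19 + 22 − 3 + 9 − 3 − 6 = 61; the blank must be 78 − 61 = 17.
Row 6 has 2 + 4 + 17 + 5 + 22 + 2 + 9 = 61; the blank must be 78 − 61 = 17.
Row 5 has 4 + 21 + 9 − 2 + 5 − 1 + 45 = 81; the blank must be 78 − 81 = -3.

z = -3, d = 17, x = 17, k = -3, a = 5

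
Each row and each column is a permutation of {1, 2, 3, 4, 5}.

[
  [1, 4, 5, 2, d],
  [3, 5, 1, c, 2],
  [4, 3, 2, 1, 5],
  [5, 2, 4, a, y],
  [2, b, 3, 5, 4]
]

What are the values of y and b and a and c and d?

At (row 1, col 5): row 1 already has {1, 2, 4, 5}, so the value is 3.
At (row 4, col 5): column 5 already has {2, 3, 4, 5}, so the value is 1.
At (row 5, col 2): row 5 already has {2, 3, 4, 5}, so the value is 1.
Cell (4,4): row 4 already has {1, 2, 4, 5} → 3.
At (row 2, col 4): row 2 already has {1, 2, 3, 5}, so the value is 4.

y = 1, b = 1, a = 3, c = 4, d = 3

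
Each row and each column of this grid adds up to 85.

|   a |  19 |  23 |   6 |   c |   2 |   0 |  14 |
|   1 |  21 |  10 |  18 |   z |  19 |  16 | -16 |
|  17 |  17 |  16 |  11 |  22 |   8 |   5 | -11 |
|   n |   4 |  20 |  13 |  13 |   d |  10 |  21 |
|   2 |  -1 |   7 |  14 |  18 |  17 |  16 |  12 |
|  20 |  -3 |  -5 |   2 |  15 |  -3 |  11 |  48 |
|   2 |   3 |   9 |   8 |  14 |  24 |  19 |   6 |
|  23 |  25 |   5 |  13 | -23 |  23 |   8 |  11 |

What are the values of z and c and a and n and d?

z = 16, c = 10, a = 11, n = 9, d = -5

Row 2 has 1 + 21 + 10 + 18 + 19 + 16 − 16 = 69; the blank must be 85 − 69 = 16.
Column 5 has 16 + 22 + 13 + 18 + 15 + 14 − 23 = 75; the blank must be 85 − 75 = 10.
Row 1 has 19 + 23 + 6 + 10 + 2 + 0 + 14 = 74; the blank must be 85 − 74 = 11.
Column 1 has 11 + 1 + 17 + 2 + 20 + 2 + 23 = 76; the blank must be 85 − 76 = 9.
Row 4 has 9 + 4 + 20 + 13 + 13 + 10 + 21 = 90; the blank must be 85 − 90 = -5.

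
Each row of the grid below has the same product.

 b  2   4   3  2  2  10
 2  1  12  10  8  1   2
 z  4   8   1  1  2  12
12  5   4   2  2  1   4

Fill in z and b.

z = 5, b = 4

Rows 2 and 4 each multiply to 3840, so every row has product 3840.
Row 3: 4×8×1×1×2×12 = 768, so the missing entry is 3840 ÷ 768 = 5.
Row 1: 2×4×3×2×2×10 = 960, so the missing entry is 3840 ÷ 960 = 4.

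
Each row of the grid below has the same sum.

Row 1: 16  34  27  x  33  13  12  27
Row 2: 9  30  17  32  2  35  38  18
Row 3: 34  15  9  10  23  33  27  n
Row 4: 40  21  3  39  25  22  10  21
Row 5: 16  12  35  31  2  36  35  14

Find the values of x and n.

x = 19, n = 30

Rows 2 and 4 both add up to 181, so every row sums to 181.
Row 1: 16 + 34 + 27 + 33 + 13 + 12 + 27 = 162, so the missing entry is 181 − 162 = 19.
Row 3: 34 + 15 + 9 + 10 + 23 + 33 + 27 = 151, so the missing entry is 181 − 151 = 30.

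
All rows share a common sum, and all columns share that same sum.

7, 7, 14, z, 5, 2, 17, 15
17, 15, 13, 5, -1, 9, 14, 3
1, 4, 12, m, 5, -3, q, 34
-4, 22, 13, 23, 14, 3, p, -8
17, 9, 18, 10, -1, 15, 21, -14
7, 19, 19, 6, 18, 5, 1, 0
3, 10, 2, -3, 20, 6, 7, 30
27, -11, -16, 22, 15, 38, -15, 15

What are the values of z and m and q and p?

Rows 2 and 5 both sum to 75, so that's the common total.
The known cells in row 1 total 67, leaving 75 − 67 = 8 for the blank.
The known cells in column 4 total 71, leaving 75 − 71 = 4 for the blank.
The known cells in row 3 total 57, leaving 75 − 57 = 18 for the blank.
The known cells in row 4 total 63, leaving 75 − 63 = 12 for the blank.

z = 8, m = 4, q = 18, p = 12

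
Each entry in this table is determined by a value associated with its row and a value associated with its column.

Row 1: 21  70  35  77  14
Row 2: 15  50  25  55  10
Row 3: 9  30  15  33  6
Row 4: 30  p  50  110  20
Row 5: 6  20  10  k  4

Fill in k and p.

Each row is a constant multiple of every other row — this is a multiplication table with the headers hidden.
Row 5 is 6/21 = 2/7 times row 1, so its entry in column 4 is 77 × 2/7 = 22.
Row 4 is 30/21 = 10/7 times row 1, so its entry in column 2 is 70 × 10/7 = 100.

k = 22, p = 100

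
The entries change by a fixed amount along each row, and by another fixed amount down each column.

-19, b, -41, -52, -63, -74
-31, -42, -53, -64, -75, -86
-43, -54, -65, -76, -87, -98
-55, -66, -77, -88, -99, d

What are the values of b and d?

Along each row the entries change by -11 per step; down each column they change by -12.
Row 1: from -19 at column 1, stepping by -11 to column 2 gives -30.
Row 4: from -55 at column 1, stepping by -11 to column 6 gives -110.

b = -30, d = -110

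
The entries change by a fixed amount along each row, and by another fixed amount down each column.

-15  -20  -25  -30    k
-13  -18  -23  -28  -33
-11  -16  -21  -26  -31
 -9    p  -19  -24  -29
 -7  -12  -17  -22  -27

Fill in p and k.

Along each row the entries change by -5 per step; down each column they change by 2.
Row 4: from -9 at column 1, stepping by -5 to column 2 gives -14.
Row 1: from -15 at column 1, stepping by -5 to column 5 gives -35.

p = -14, k = -35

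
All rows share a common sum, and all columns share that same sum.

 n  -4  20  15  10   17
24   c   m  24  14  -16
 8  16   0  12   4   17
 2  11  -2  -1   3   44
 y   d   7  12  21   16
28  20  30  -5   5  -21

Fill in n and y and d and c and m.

n = -1, y = -4, d = 5, c = 9, m = 2

Rows 3 and 4 both sum to 57, so that's the common total.
Column 3 has 20 + 0 − 2 + 7 + 30 = 55; the blank must be 57 − 55 = 2.
Row 1 has -4 + 20 + 15 + 10 + 17 = 58; the blank must be 57 − 58 = -1.
Column 1 has -1 + 24 + 8 + 2 + 28 = 61; the blank must be 57 − 61 = -4.
Row 2 has 24 + 2 + 24 + 14 − 16 = 48; the blank must be 57 − 48 = 9.
Row 5 has -4 + 7 + 12 + 21 + 16 = 52; the blank must be 57 − 52 = 5.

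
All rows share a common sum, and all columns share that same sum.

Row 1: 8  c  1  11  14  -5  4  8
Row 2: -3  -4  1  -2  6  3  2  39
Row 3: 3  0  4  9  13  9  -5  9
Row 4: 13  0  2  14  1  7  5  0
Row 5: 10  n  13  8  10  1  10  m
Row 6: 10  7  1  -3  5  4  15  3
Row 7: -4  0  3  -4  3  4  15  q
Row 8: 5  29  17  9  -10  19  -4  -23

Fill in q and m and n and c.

Rows 2 and 3 both sum to 42, so that's the common total.
The known cells in row 1 total 41, leaving 42 − 41 = 1 for the blank.
The known cells in row 7 total 17, leaving 42 − 17 = 25 for the blank.
The known cells in column 2 total 33, leaving 42 − 33 = 9 for the blank.
The known cells in row 5 total 61, leaving 42 − 61 = -19 for the blank.

q = 25, m = -19, n = 9, c = 1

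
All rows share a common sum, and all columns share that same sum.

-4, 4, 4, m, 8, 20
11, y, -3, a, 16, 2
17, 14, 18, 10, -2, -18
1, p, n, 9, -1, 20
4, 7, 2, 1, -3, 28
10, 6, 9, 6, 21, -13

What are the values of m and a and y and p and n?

Rows 3 and 5 both sum to 39, so that's the common total.
Row 1: -4 + 4 + 4 + 8 + 20 = 32, so its missing entry is 39 − 32 = 7.
Column 3: 4 − 3 + 18 + 2 + 9 = 30, so its missing entry is 39 − 30 = 9.
Row 4: 1 + 9 + 9 − 1 + 20 = 38, so its missing entry is 39 − 38 = 1.
Column 2: 4 + 14 + 1 + 7 + 6 = 32, so its missing entry is 39 − 32 = 7.
Row 2: 11 + 7 − 3 + 16 + 2 = 33, so its missing entry is 39 − 33 = 6.

m = 7, a = 6, y = 7, p = 1, n = 9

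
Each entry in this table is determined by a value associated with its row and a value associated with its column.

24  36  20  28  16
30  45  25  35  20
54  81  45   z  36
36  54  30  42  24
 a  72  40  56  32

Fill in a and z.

a = 48, z = 63

Each row is a constant multiple of every other row — this is a multiplication table with the headers hidden.
Row 5 is 40/20 = 2/1 times row 1, so its entry in column 1 is 24 × 2/1 = 48.
Row 3 is 45/20 = 9/4 times row 1, so its entry in column 4 is 28 × 9/4 = 63.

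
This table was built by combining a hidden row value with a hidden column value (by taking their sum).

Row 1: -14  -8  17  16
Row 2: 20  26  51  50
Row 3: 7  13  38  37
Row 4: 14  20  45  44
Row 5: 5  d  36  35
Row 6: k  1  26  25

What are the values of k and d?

The difference between any two rows is the same in every column — this is an addition table with the headers hidden.
Row 6 minus row 1 is 25 − 16 = 9, so its entry in column 1 is -14 + 9 = -5.
Row 5 minus row 1 is 35 − 16 = 19, so its entry in column 2 is -8 + 19 = 11.

k = -5, d = 11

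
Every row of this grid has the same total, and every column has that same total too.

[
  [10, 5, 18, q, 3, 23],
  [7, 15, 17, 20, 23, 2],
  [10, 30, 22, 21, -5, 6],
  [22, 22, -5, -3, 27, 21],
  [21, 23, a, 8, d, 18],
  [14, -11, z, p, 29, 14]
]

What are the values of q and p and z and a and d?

q = 25, p = 13, z = 25, a = 7, d = 7

Rows 2 and 3 both sum to 84, so that's the common total.
Column 5 has 3 + 23 − 5 + 27 + 29 = 77; the blank must be 84 − 77 = 7.
Row 1 has 10 + 5 + 18 + 3 + 23 = 59; the blank must be 84 − 59 = 25.
Row 5 has 21 + 23 + 8 + 7 + 18 = 77; the blank must be 84 − 77 = 7.
Column 4 has 25 + 20 + 21 − 3 + 8 = 71; the blank must be 84 − 71 = 13.
Row 6 has 14 − 11 + 13 + 29 + 14 = 59; the blank must be 84 − 59 = 25.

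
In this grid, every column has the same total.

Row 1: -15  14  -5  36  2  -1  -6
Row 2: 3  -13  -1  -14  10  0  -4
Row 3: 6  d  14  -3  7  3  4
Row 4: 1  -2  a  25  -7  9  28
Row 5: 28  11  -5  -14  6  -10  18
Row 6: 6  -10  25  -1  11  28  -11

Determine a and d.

Column 1 sums to 29 and so does column 7; that's the common total.
In column 3 the known cells total 28, leaving 29 − 28 = 1.
In column 2 the known cells total 0, leaving 29 − 0 = 29.

a = 1, d = 29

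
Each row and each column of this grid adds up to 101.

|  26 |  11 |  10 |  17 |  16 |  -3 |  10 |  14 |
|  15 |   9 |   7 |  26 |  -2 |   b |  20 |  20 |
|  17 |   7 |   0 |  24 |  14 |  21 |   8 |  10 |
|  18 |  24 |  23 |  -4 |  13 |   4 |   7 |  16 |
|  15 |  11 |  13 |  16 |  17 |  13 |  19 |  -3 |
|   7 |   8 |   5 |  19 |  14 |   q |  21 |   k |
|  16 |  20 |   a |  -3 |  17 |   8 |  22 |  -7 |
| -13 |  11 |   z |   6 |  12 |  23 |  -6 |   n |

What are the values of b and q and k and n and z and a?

b = 6, q = 29, k = -2, n = 53, z = 15, a = 28

Row 7: 16 + 20 − 3 + 17 + 8 + 22 − 7 = 73, so its missing entry is 101 − 73 = 28.
Row 2: 15 + 9 + 7 + 26 − 2 + 20 + 20 = 95, so its missing entry is 101 − 95 = 6.
Column 6: -3 + 6 + 21 + 4 + 13 + 8 + 23 = 72, so its missing entry is 101 − 72 = 29.
Row 6: 7 + 8 + 5 + 19 + 14 + 29 + 21 = 103, so its missing entry is 101 − 103 = -2.
Column 8: 14 + 20 + 10 + 16 − 3 − 2 − 7 = 48, so its missing entry is 101 − 48 = 53.
Row 8: -13 + 11 + 6 + 12 + 23 − 6 + 53 = 86, so its missing entry is 101 − 86 = 15.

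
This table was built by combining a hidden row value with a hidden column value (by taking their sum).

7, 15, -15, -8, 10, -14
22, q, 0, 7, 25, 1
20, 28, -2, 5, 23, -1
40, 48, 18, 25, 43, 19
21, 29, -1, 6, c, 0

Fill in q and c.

The difference between any two rows is the same in every column — this is an addition table with the headers hidden.
Row 2 minus row 1 is 7 − (-8) = 15, so its entry in column 2 is 15 + 15 = 30.
Row 5 minus row 1 is 6 − (-8) = 14, so its entry in column 5 is 10 + 14 = 24.

q = 30, c = 24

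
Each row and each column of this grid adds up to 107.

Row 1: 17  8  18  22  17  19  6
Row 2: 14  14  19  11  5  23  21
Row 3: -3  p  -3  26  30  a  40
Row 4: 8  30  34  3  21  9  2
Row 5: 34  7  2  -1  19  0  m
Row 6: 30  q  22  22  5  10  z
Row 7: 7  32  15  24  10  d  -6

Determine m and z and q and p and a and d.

m = 46, z = -2, q = 20, p = -4, a = 21, d = 25

Row 7: 7 + 32 + 15 + 24 + 10 − 6 = 82, so its missing entry is 107 − 82 = 25.
Row 5: 34 + 7 + 2 − 1 + 19 + 0 = 61, so its missing entry is 107 − 61 = 46.
Column 7: 6 + 21 + 40 + 2 + 46 − 6 = 109, so its missing entry is 107 − 109 = -2.
Row 6: 30 + 22 + 22 + 5 + 10 − 2 = 87, so its missing entry is 107 − 87 = 20.
Column 2: 8 + 14 + 30 + 7 + 20 + 32 = 111, so its missing entry is 107 − 111 = -4.
Row 3: -3 − 4 − 3 + 26 + 30 + 40 = 86, so its missing entry is 107 − 86 = 21.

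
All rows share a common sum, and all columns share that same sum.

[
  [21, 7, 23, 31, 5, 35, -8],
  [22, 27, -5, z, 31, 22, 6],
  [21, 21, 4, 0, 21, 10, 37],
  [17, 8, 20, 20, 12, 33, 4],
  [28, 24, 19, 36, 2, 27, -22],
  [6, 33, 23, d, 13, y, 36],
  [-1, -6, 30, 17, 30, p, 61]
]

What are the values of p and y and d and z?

Rows 1 and 3 both sum to 114, so that's the common total.
Row 2 has 22 + 27 − 5 + 31 + 22 + 6 = 103; the blank must be 114 − 103 = 11.
Column 4 has 31 + 11 + 0 + 20 + 36 + 17 = 115; the blank must be 114 − 115 = -1.
Row 6 has 6 + 33 + 23 − 1 + 13 + 36 = 110; the blank must be 114 − 110 = 4.
Row 7 has -1 − 6 + 30 + 17 + 30 + 61 = 131; the blank must be 114 − 131 = -17.

p = -17, y = 4, d = -1, z = 11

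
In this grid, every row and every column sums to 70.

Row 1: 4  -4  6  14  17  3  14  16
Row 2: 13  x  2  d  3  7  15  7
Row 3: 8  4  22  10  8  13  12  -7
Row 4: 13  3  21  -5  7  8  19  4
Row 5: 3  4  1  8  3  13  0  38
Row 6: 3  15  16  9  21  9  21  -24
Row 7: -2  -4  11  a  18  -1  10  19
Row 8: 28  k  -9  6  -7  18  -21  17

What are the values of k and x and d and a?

k = 38, x = 14, d = 9, a = 19

Row 7: -2 − 4 + 11 + 18 − 1 + 10 + 19 = 51, so its missing entry is 70 − 51 = 19.
Column 4: 14 + 10 − 5 + 8 + 9 + 19 + 6 = 61, so its missing entry is 70 − 61 = 9.
Row 2: 13 + 2 + 9 + 3 + 7 + 15 + 7 = 56, so its missing entry is 70 − 56 = 14.
Row 8: 28 − 9 + 6 − 7 + 18 − 21 + 17 = 32, so its missing entry is 70 − 32 = 38.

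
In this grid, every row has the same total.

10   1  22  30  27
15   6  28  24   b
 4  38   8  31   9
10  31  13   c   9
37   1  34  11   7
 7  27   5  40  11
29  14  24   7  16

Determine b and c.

b = 17, c = 27

Rows 3 and 5 both add up to 90, so every row sums to 90.
Row 2: 15 + 6 + 28 + 24 = 73, so the missing entry is 90 − 73 = 17.
Row 4: 10 + 31 + 13 + 9 = 63, so the missing entry is 90 − 63 = 27.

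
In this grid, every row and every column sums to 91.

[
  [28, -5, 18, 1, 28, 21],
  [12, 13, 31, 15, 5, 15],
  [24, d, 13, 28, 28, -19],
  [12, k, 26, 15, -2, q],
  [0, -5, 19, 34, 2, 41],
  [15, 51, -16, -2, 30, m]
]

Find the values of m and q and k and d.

The known cells in row 6 total 78, leaving 91 − 78 = 13 for the blank.
The known cells in row 3 total 74, leaving 91 − 74 = 17 for the blank.
The known cells in column 2 total 71, leaving 91 − 71 = 20 for the blank.
The known cells in row 4 total 71, leaving 91 − 71 = 20 for the blank.

m = 13, q = 20, k = 20, d = 17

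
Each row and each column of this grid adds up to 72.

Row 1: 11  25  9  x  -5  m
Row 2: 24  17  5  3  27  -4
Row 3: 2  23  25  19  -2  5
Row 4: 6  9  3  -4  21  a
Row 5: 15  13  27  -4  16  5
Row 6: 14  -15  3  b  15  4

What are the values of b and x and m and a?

b = 51, x = 7, m = 25, a = 37

The known cells in row 6 total 21, leaving 72 − 21 = 51 for the blank.
The known cells in column 4 total 65, leaving 72 − 65 = 7 for the blank.
The known cells in row 4 total 35, leaving 72 − 35 = 37 for the blank.
The known cells in row 1 total 47, leaving 72 − 47 = 25 for the blank.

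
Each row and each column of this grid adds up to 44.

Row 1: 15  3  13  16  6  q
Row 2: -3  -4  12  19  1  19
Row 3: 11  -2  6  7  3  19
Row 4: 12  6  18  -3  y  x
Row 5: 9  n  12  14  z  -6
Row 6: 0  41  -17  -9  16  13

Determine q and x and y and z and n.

q = -9, x = 8, y = 3, z = 15, n = 0

Row 1: 15 + 3 + 13 + 16 + 6 = 53, so its missing entry is 44 − 53 = -9.
Column 2: 3 − 4 − 2 + 6 + 41 = 44, so its missing entry is 44 − 44 = 0.
Row 5: 9 + 0 + 12 + 14 − 6 = 29, so its missing entry is 44 − 29 = 15.
Column 5: 6 + 1 + 3 + 15 + 16 = 41, so its missing entry is 44 − 41 = 3.
Row 4: 12 + 6 + 18 − 3 + 3 = 36, so its missing entry is 44 − 36 = 8.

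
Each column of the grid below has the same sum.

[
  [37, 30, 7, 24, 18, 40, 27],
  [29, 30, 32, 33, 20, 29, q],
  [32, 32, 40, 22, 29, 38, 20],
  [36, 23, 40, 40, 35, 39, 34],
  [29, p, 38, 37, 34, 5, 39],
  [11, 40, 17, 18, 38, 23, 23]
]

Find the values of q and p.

Column 3 sums to 174 and so does column 6; that's the common total.
In column 7 the known cells total 143, leaving 174 − 143 = 31.
In column 2 the known cells total 155, leaving 174 − 155 = 19.

q = 31, p = 19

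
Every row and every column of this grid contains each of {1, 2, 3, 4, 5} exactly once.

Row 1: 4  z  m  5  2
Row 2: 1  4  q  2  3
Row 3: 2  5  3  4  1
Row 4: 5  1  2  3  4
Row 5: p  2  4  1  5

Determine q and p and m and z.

At (row 1, col 2): column 2 already has {1, 2, 4, 5}, so the value is 3.
At (row 2, col 3): row 2 already has {1, 2, 3, 4}, so the value is 5.
For row 1, column 3: row 1 already has {2, 3, 4, 5}; that leaves 1.
Cell (5,1): row 5 already has {1, 2, 4, 5} → 3.

q = 5, p = 3, m = 1, z = 3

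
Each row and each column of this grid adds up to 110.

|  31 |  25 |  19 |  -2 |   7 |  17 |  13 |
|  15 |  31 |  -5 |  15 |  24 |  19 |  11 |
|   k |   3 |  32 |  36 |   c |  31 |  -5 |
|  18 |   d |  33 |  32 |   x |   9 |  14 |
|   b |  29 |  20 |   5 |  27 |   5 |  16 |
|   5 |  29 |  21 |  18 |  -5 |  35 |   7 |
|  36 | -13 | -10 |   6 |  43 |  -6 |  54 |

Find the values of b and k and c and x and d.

Row 5 has 29 + 20 + 5 + 27 + 5 + 16 = 102; the blank must be 110 − 102 = 8.
Column 2 has 25 + 31 + 3 + 29 + 29 − 13 = 104; the blank must be 110 − 104 = 6.
Row 4 has 18 + 6 + 33 + 32 + 9 + 14 = 112; the blank must be 110 − 112 = -2.
Column 5 has 7 + 24 − 2 + 27 − 5 + 43 = 94; the blank must be 110 − 94 = 16.
Row 3 has 3 + 32 + 36 + 16 + 31 − 5 = 113; the blank must be 110 − 113 = -3.

b = 8, k = -3, c = 16, x = -2, d = 6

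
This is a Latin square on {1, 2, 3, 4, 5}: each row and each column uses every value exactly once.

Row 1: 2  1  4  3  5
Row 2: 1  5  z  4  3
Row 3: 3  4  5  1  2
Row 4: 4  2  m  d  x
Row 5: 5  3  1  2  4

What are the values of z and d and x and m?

For row 2, column 3: row 2 already has {1, 3, 4, 5}; that leaves 2.
For row 4, column 3: column 3 already has {1, 2, 4, 5}; that leaves 3.
Cell (4,4): column 4 already has {1, 2, 3, 4} → 5.
Cell (4,5): row 4 already has {2, 3, 4, 5} → 1.

z = 2, d = 5, x = 1, m = 3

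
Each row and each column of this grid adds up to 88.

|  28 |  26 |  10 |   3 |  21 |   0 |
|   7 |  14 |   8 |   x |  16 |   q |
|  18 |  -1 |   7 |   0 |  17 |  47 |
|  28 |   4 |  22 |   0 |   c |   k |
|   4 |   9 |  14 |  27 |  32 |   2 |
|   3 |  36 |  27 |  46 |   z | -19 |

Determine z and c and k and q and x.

The known cells in row 6 total 93, leaving 88 − 93 = -5 for the blank.
The known cells in column 5 total 81, leaving 88 − 81 = 7 for the blank.
The known cells in column 4 total 76, leaving 88 − 76 = 12 for the blank.
The known cells in row 2 total 57, leaving 88 − 57 = 31 for the blank.
The known cells in row 4 total 61, leaving 88 − 61 = 27 for the blank.

z = -5, c = 7, k = 27, q = 31, x = 12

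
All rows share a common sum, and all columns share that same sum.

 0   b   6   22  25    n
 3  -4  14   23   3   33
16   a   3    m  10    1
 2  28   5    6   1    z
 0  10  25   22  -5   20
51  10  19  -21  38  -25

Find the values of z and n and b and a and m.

Rows 2 and 5 both sum to 72, so that's the common total.
The known cells in column 4 total 52, leaving 72 − 52 = 20 for the blank.
The known cells in row 3 total 50, leaving 72 − 50 = 22 for the blank.
The known cells in column 2 total 66, leaving 72 − 66 = 6 for the blank.
The known cells in row 1 total 59, leaving 72 − 59 = 13 for the blank.
The known cells in row 4 total 42, leaving 72 − 42 = 30 for the blank.

z = 30, n = 13, b = 6, a = 22, m = 20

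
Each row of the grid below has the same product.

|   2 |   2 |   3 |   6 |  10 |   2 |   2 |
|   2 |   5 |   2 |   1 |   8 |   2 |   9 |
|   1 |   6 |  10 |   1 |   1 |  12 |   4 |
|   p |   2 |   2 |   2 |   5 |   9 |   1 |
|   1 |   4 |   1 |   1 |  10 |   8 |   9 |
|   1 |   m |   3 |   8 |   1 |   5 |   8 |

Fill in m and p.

Rows 1 and 2 each multiply to 2880, so every row has product 2880.
Row 6: 1×3×8×1×5×8 = 960, so the missing entry is 2880 ÷ 960 = 3.
Row 4: 2×2×2×5×9×1 = 360, so the missing entry is 2880 ÷ 360 = 8.

m = 3, p = 8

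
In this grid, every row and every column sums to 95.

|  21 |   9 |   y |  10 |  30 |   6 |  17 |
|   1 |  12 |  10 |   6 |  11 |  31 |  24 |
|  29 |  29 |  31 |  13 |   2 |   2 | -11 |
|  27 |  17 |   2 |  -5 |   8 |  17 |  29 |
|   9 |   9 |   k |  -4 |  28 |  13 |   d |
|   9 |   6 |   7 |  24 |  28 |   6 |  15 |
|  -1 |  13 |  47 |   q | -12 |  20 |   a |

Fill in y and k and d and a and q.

y = 2, k = -4, d = 44, a = -23, q = 51

The known cells in row 1 total 93, leaving 95 − 93 = 2 for the blank.
The known cells in column 3 total 99, leaving 95 − 99 = -4 for the blank.
The known cells in row 5 total 51, leaving 95 − 51 = 44 for the blank.
The known cells in column 7 total 118, leaving 95 − 118 = -23 for the blank.
The known cells in row 7 total 44, leaving 95 − 44 = 51 for the blank.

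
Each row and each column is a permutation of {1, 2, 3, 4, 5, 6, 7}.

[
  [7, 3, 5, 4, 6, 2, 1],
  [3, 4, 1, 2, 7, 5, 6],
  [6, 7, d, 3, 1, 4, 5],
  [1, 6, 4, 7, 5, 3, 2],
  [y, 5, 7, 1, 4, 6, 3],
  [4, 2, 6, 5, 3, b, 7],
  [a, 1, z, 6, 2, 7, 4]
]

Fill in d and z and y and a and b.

d = 2, z = 3, y = 2, a = 5, b = 1

For row 5, column 1: row 5 already has {1, 3, 4, 5, 6, 7}; that leaves 2.
Cell (6,6): row 6 already has {2, 3, 4, 5, 6, 7} → 1.
Cell (7,1): column 1 already has {1, 2, 3, 4, 6, 7} → 5.
Cell (7,3): row 7 already has {1, 2, 4, 5, 6, 7} → 3.
Cell (3,3): row 3 already has {1, 3, 4, 5, 6, 7} → 2.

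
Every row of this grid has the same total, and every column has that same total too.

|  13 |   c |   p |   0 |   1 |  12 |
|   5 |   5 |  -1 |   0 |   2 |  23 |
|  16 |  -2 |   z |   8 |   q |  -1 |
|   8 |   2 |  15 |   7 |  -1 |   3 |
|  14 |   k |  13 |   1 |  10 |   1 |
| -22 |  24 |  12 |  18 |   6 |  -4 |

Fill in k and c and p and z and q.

k = -5, c = 10, p = -2, z = -3, q = 16

Rows 2 and 4 both sum to 34, so that's the common total.
Column 5 has 1 + 2 − 1 + 10 + 6 = 18; the blank must be 34 − 18 = 16.
Row 3 has 16 − 2 + 8 + 16 − 1 = 37; the blank must be 34 − 37 = -3.
Column 3 has -1 − 3 + 15 + 13 + 12 = 36; the blank must be 34 − 36 = -2.
Row 1 has 13 − 2 + 0 + 1 + 12 = 24; the blank must be 34 − 24 = 10.
Row 5 has 14 + 13 + 1 + 10 + 1 = 39; the blank must be 34 − 39 = -5.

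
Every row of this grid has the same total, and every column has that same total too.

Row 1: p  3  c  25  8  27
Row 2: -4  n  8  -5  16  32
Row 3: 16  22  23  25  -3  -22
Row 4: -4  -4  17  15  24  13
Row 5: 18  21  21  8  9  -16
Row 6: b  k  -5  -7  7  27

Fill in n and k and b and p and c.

Rows 3 and 4 both sum to 61, so that's the common total.
Row 2 has -4 + 8 − 5 + 16 + 32 = 47; the blank must be 61 − 47 = 14.
Column 2 has 3 + 14 + 22 − 4 + 21 = 56; the blank must be 61 − 56 = 5.
Column 3 has 8 + 23 + 17 + 21 − 5 = 64; the blank must be 61 − 64 = -3.
Row 1 has 3 − 3 + 25 + 8 + 27 = 60; the blank must be 61 − 60 = 1.
Row 6 has 5 − 5 − 7 + 7 + 27 = 27; the blank must be 61 − 27 = 34.

n = 14, k = 5, b = 34, p = 1, c = -3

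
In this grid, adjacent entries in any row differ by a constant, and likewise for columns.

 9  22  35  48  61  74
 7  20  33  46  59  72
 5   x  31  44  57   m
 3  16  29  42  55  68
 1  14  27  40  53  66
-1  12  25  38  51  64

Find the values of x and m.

Along each row the entries change by 13 per step; down each column they change by -2.
Row 3: from 5 at column 1, stepping by 13 to column 2 gives 18.
Row 3: from 5 at column 1, stepping by 13 to column 6 gives 70.

x = 18, m = 70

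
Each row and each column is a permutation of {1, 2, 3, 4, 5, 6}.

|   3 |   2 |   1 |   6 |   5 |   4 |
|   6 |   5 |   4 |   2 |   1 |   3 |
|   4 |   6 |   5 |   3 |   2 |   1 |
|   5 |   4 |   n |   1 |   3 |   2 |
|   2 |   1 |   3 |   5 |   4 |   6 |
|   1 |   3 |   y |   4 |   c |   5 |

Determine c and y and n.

At (row 6, col 5): column 5 already has {1, 2, 3, 4, 5}, so the value is 6.
For row 4, column 3: row 4 already has {1, 2, 3, 4, 5}; that leaves 6.
For row 6, column 3: row 6 already has {1, 3, 4, 5, 6}; that leaves 2.

c = 6, y = 2, n = 6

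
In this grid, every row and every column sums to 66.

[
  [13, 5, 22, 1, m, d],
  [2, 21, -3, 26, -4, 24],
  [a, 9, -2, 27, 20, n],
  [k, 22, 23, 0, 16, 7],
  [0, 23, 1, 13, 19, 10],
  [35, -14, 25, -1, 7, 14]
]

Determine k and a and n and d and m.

Column 5: -4 + 20 + 16 + 19 + 7 = 58, so its missing entry is 66 − 58 = 8.
Row 4: 22 + 23 + 0 + 16 + 7 = 68, so its missing entry is 66 − 68 = -2.
Column 1: 13 + 2 − 2 + 0 + 35 = 48, so its missing entry is 66 − 48 = 18.
Row 1: 13 + 5 + 22 + 1 + 8 = 49, so its missing entry is 66 − 49 = 17.
Row 3: 18 + 9 − 2 + 27 + 20 = 72, so its missing entry is 66 − 72 = -6.

k = -2, a = 18, n = -6, d = 17, m = 8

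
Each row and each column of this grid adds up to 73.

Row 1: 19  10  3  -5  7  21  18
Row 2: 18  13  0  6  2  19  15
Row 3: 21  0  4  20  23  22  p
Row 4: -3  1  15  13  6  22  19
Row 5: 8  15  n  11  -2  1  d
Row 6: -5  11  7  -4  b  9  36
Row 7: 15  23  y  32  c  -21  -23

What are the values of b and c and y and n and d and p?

b = 19, c = 18, y = 29, n = 15, d = 25, p = -17

Row 6 has -5 + 11 + 7 − 4 + 9 + 36 = 54; the blank must be 73 − 54 = 19.
Column 5 has 7 + 2 + 23 + 6 − 2 + 19 = 55; the blank must be 73 − 55 = 18.
Row 7 has 15 + 23 + 32 + 18 − 21 − 23 = 44; the blank must be 73 − 44 = 29.
Column 3 has 3 + 0 + 4 + 15 + 7 + 29 = 58; the blank must be 73 − 58 = 15.
Row 5 has 8 + 15 + 15 + 11 − 2 + 1 = 48; the blank must be 73 − 48 = 25.
Row 3 has 21 + 0 + 4 + 20 + 23 + 22 = 90; the blank must be 73 − 90 = -17.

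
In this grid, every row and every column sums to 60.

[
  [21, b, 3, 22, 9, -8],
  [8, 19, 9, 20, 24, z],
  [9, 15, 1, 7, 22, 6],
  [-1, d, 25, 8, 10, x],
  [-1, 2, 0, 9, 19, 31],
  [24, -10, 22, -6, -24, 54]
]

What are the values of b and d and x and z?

Row 1 has 21 + 3 + 22 + 9 − 8 = 47; the blank must be 60 − 47 = 13.
Column 2 has 13 + 19 + 15 + 2 − 10 = 39; the blank must be 60 − 39 = 21.
Row 4 has -1 + 21 + 25 + 8 + 10 = 63; the blank must be 60 − 63 = -3.
Row 2 has 8 + 19 + 9 + 20 + 24 = 80; the blank must be 60 − 80 = -20.

b = 13, d = 21, x = -3, z = -20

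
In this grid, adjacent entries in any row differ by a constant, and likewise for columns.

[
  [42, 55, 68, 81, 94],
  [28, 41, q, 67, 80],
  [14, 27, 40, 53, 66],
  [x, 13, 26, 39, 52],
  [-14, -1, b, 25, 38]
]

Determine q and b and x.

Along each row the entries change by 13 per step; down each column they change by -14.
Row 2: from 28 at column 1, stepping by 13 to column 3 gives 54.
Row 5: from -14 at column 1, stepping by 13 to column 3 gives 12.
Row 4: from 13 at column 2, stepping by 13 to column 1 gives 0.

q = 54, b = 12, x = 0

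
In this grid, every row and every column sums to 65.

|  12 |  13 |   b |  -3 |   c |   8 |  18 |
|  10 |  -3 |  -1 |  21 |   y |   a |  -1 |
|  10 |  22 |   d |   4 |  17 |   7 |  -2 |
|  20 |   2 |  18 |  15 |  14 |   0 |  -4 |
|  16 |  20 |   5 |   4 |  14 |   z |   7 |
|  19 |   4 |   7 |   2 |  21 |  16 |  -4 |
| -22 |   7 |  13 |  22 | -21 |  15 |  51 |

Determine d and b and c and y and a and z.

Row 5 has 16 + 20 + 5 + 4 + 14 + 7 = 66; the blank must be 65 − 66 = -1.
Column 6 has 8 + 7 + 0 − 1 + 16 + 15 = 45; the blank must be 65 − 45 = 20.
Row 2 has 10 − 3 − 1 + 21 + 20 − 1 = 46; the blank must be 65 − 46 = 19.
Column 5 has 19 + 17 + 14 + 14 + 21 − 21 = 64; the blank must be 65 − 64 = 1.
Row 1 has 12 + 13 − 3 + 1 + 8 + 18 = 49; the blank must be 65 − 49 = 16.
Row 3 has 10 + 22 + 4 + 17 + 7 − 2 = 58; the blank must be 65 − 58 = 7.

d = 7, b = 16, c = 1, y = 19, a = 20, z = -1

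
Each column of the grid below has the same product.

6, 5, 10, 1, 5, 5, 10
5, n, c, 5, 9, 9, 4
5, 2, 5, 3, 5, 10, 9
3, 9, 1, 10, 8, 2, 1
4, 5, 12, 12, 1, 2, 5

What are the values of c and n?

Columns 4 and 5 each multiply to 1800, so every column has product 1800.
Column 3: 10×5×1×12 = 600, so the missing entry is 1800 ÷ 600 = 3.
Column 2: 5×2×9×5 = 450, so the missing entry is 1800 ÷ 450 = 4.

c = 3, n = 4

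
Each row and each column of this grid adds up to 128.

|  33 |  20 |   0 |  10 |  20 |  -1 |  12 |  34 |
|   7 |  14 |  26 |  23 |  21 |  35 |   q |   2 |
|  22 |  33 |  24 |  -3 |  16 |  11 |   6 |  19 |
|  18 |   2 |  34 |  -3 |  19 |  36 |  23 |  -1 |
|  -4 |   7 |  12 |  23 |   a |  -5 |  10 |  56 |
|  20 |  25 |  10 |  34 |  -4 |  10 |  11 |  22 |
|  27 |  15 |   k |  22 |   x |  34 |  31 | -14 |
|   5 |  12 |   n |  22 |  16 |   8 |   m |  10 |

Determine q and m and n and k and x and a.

q = 0, m = 35, n = 20, k = 2, x = 11, a = 29

Row 5 has -4 + 7 + 12 + 23 − 5 + 10 + 56 = 99; the blank must be 128 − 99 = 29.
Column 5 has 20 + 21 + 16 + 19 + 29 − 4 + 16 = 117; the blank must be 128 − 117 = 11.
Row 7 has 27 + 15 + 22 + 11 + 34 + 31 − 14 = 126; the blank must be 128 − 126 = 2.
Column 3 has 0 + 26 + 24 + 34 + 12 + 10 + 2 = 108; the blank must be 128 − 108 = 20.
Row 8 has 5 + 12 + 20 + 22 + 16 + 8 + 10 = 93; the blank must be 128 − 93 = 35.
Row 2 has 7 + 14 + 26 + 23 + 21 + 35 + 2 = 128; the blank must be 128 − 128 = 0.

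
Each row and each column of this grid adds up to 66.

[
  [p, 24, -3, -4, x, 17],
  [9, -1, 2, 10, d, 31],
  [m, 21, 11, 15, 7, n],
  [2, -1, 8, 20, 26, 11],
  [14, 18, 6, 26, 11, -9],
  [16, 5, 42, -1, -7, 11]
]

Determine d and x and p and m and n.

d = 15, x = 14, p = 18, m = 7, n = 5

Row 2 has 9 − 1 + 2 + 10 + 31 = 51; the blank must be 66 − 51 = 15.
Column 5 has 15 + 7 + 26 + 11 − 7 = 52; the blank must be 66 − 52 = 14.
Row 1 has 24 − 3 − 4 + 14 + 17 = 48; the blank must be 66 − 48 = 18.
Column 1 has 18 + 9 + 2 + 14 + 16 = 59; the blank must be 66 − 59 = 7.
Row 3 has 7 + 21 + 11 + 15 + 7 = 61; the blank must be 66 − 61 = 5.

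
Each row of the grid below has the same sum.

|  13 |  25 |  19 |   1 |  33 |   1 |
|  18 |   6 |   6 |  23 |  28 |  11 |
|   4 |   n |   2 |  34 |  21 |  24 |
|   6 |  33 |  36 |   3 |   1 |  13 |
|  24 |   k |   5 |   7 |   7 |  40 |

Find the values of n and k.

n = 7, k = 9

Row 2 sums to 92 and so does row 4; that's the common total.
In row 3 the known cells total 85, leaving 92 − 85 = 7.
In row 5 the known cells total 83, leaving 92 − 83 = 9.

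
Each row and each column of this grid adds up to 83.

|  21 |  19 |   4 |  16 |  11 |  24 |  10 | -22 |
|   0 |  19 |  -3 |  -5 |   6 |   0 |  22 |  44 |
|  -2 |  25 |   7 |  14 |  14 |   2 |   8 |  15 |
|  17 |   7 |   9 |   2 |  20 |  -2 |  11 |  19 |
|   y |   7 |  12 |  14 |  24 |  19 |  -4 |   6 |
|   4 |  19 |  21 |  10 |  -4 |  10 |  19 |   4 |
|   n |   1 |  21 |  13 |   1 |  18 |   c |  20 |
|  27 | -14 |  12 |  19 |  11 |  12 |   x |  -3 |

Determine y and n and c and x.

Row 5 has 7 + 12 + 14 + 24 + 19 − 4 + 6 = 78; the blank must be 83 − 78 = 5.
Row 8 has 27 − 14 + 12 + 19 + 11 + 12 − 3 = 64; the blank must be 83 − 64 = 19.
Column 7 has 10 + 22 + 8 + 11 − 4 + 19 + 19 = 85; the blank must be 83 − 85 = -2.
Row 7 has 1 + 21 + 13 + 1 + 18 − 2 + 20 = 72; the blank must be 83 − 72 = 11.

y = 5, n = 11, c = -2, x = 19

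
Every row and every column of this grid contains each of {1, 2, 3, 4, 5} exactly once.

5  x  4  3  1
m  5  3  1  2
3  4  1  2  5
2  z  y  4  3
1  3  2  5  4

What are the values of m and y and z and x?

Cell (2,1): row 2 already has {1, 2, 3, 5} → 4.
Cell (4,3): column 3 already has {1, 2, 3, 4} → 5.
At (row 4, col 2): row 4 already has {2, 3, 4, 5}, so the value is 1.
At (row 1, col 2): row 1 already has {1, 3, 4, 5}, so the value is 2.

m = 4, y = 5, z = 1, x = 2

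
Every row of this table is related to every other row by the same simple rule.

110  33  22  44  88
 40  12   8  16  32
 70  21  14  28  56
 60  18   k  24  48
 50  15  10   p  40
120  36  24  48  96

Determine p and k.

p = 20, k = 12

Each row is a constant multiple of every other row — this is a multiplication table with the headers hidden.
Row 5 is 50/110 = 5/11 times row 1, so its entry in column 4 is 44 × 5/11 = 20.
Row 4 is 60/110 = 6/11 times row 1, so its entry in column 3 is 22 × 6/11 = 12.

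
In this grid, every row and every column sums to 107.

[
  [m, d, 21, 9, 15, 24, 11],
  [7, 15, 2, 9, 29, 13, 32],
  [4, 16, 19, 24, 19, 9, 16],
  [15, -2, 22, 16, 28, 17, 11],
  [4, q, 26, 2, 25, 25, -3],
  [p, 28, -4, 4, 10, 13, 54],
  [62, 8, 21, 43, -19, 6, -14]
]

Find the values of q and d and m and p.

Row 6 has 28 − 4 + 4 + 10 + 13 + 54 = 105; the blank must be 107 − 105 = 2.
Row 5 has 4 + 26 + 2 + 25 + 25 − 3 = 79; the blank must be 107 − 79 = 28.
Column 2 has 15 + 16 − 2 + 28 + 28 + 8 = 93; the blank must be 107 − 93 = 14.
Row 1 has 14 + 21 + 9 + 15 + 24 + 11 = 94; the blank must be 107 − 94 = 13.

q = 28, d = 14, m = 13, p = 2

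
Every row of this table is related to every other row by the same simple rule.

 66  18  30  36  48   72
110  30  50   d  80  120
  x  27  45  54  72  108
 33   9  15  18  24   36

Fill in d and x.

Each row is a constant multiple of every other row — this is a multiplication table with the headers hidden.
Row 2 is 30/18 = 5/3 times row 1, so its entry in column 4 is 36 × 5/3 = 60.
Row 3 is 27/18 = 3/2 times row 1, so its entry in column 1 is 66 × 3/2 = 99.

d = 60, x = 99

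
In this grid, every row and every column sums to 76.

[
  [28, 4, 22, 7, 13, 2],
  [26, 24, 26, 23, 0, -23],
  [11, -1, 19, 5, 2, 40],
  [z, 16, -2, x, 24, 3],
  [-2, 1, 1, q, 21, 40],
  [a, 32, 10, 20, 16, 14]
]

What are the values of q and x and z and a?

q = 15, x = 6, z = 29, a = -16

Row 6: 32 + 10 + 20 + 16 + 14 = 92, so its missing entry is 76 − 92 = -16.
Column 1: 28 + 26 + 11 − 2 − 16 = 47, so its missing entry is 76 − 47 = 29.
Row 4: 29 + 16 − 2 + 24 + 3 = 70, so its missing entry is 76 − 70 = 6.
Row 5: -2 + 1 + 1 + 21 + 40 = 61, so its missing entry is 76 − 61 = 15.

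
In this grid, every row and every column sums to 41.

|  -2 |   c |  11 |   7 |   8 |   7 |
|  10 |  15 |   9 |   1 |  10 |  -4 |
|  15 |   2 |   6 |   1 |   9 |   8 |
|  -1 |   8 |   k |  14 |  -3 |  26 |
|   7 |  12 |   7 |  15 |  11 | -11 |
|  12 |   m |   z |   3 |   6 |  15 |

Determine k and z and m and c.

k = -3, z = 11, m = -6, c = 10

Row 1 has -2 + 11 + 7 + 8 + 7 = 31; the blank must be 41 − 31 = 10.
Row 4 has -1 + 8 + 14 − 3 + 26 = 44; the blank must be 41 − 44 = -3.
Column 2 has 10 + 15 + 2 + 8 + 12 = 47; the blank must be 41 − 47 = -6.
Row 6 has 12 − 6 + 3 + 6 + 15 = 30; the blank must be 41 − 30 = 11.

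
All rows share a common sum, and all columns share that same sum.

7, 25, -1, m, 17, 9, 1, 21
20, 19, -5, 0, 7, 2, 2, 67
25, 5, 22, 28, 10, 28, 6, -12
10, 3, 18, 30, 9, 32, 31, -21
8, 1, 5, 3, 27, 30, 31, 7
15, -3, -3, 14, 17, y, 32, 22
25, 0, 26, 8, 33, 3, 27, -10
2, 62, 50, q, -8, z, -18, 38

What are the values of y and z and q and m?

y = 18, z = -10, q = -4, m = 33

Rows 2 and 3 both sum to 112, so that's the common total.
Row 6: 15 − 3 − 3 + 14 + 17 + 32 + 22 = 94, so its missing entry is 112 − 94 = 18.
Column 6: 9 + 2 + 28 + 32 + 30 + 18 + 3 = 122, so its missing entry is 112 − 122 = -10.
Row 1: 7 + 25 − 1 + 17 + 9 + 1 + 21 = 79, so its missing entry is 112 − 79 = 33.
Row 8: 2 + 62 + 50 − 8 − 10 − 18 + 38 = 116, so its missing entry is 112 − 116 = -4.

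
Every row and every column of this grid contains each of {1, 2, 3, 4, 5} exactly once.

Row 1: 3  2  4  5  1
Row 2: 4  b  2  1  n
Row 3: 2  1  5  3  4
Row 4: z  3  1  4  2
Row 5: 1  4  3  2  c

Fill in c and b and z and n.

c = 5, b = 5, z = 5, n = 3

Cell (5,5): row 5 already has {1, 2, 3, 4} → 5.
For row 2, column 2: column 2 already has {1, 2, 3, 4}; that leaves 5.
For row 2, column 5: row 2 already has {1, 2, 4, 5}; that leaves 3.
Cell (4,1): row 4 already has {1, 2, 3, 4} → 5.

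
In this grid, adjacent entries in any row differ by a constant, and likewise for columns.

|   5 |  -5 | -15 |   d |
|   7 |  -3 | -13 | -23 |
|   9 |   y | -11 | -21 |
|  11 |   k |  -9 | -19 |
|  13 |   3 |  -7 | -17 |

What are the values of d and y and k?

Along each row the entries change by -10 per step; down each column they change by 2.
Row 1: from 5 at column 1, stepping by -10 to column 4 gives -25.
Row 3: from 9 at column 1, stepping by -10 to column 2 gives -1.
Row 4: from 11 at column 1, stepping by -10 to column 2 gives 1.

d = -25, y = -1, k = 1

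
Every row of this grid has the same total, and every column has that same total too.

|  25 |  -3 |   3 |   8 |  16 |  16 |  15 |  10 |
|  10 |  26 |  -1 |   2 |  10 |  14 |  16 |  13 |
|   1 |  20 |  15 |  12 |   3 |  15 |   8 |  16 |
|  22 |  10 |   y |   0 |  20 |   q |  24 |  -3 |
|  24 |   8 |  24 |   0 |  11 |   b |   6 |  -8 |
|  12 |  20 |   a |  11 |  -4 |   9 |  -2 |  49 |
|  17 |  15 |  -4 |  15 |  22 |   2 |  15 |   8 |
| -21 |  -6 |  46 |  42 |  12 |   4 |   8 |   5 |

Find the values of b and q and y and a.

b = 25, q = 5, y = 12, a = -5

Rows 1 and 2 both sum to 90, so that's the common total.
Row 5: 24 + 8 + 24 + 0 + 11 + 6 − 8 = 65, so its missing entry is 90 − 65 = 25.
Column 6: 16 + 14 + 15 + 25 + 9 + 2 + 4 = 85, so its missing entry is 90 − 85 = 5.
Row 4: 22 + 10 + 0 + 20 + 5 + 24 − 3 = 78, so its missing entry is 90 − 78 = 12.
Row 6: 12 + 20 + 11 − 4 + 9 − 2 + 49 = 95, so its missing entry is 90 − 95 = -5.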